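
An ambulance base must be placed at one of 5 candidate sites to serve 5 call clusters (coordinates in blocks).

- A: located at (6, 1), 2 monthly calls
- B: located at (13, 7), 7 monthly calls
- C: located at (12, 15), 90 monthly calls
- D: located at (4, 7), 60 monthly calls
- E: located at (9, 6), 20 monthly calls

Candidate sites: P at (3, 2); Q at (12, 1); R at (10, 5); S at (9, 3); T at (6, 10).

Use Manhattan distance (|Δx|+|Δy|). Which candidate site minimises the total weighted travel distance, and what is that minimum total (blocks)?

Total weighted distance at each candidate:
  P (3, 2): total = 2653
  Q (12, 1): total = 2321
  R (10, 5): total = 1651
  S (9, 3): total = 2016
  T (6, 10): total = 1518
Minimum is at T with total 1518 blocks.

T, total 1518 blocks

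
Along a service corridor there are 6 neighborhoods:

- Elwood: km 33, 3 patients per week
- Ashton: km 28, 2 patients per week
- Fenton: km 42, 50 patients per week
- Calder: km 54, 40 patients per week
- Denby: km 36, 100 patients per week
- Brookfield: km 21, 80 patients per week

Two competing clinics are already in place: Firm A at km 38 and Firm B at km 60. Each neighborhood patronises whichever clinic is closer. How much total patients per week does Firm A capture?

235

The indifferent point is the midpoint (38+60)/2 = 49; neighborhoods left of it (closer to Firm A at 38) go to Firm A, those right go to Firm B.
  Brookfield at 21 (w=80) → Firm A
  Ashton at 28 (w=2) → Firm A
  Elwood at 33 (w=3) → Firm A
  Denby at 36 (w=100) → Firm A
  Fenton at 42 (w=50) → Firm A
  Calder at 54 (w=40) → Firm B
Firm A captures 235; Firm B captures 40.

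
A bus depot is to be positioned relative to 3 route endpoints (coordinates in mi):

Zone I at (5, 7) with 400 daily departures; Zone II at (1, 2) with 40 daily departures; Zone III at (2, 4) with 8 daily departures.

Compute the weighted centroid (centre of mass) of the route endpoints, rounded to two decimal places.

The minimiser of Σwᵢ‖p−pᵢ‖² is the weighted centroid p* = (Σwᵢpᵢ)/(Σwᵢ).
Σwᵢ = 448.
Σwᵢxᵢ = 400·5 + 40·1 + 8·2 = 2056.
Σwᵢyᵢ = 400·7 + 40·2 + 8·4 = 2912.
x* = 2056/448 = 4.59, y* = 2912/448 = 6.50.

(4.59, 6.50)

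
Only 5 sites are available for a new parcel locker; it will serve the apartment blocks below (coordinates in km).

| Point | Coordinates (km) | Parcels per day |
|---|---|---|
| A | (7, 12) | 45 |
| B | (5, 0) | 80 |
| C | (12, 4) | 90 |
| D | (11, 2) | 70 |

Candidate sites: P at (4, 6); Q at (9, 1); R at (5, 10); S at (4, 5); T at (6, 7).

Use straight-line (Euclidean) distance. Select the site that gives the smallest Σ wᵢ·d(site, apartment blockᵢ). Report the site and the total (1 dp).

Q, total 1371.3 km

Total weighted distance at each candidate:
  P (4, 6): total = 2095.0
  Q (9, 1): total = 1371.3
  R (5, 10): total = 2457.0
  S (4, 5): total = 2009.3
  T (6, 7): total = 1893.9
Minimum is at Q with total 1371.3 km.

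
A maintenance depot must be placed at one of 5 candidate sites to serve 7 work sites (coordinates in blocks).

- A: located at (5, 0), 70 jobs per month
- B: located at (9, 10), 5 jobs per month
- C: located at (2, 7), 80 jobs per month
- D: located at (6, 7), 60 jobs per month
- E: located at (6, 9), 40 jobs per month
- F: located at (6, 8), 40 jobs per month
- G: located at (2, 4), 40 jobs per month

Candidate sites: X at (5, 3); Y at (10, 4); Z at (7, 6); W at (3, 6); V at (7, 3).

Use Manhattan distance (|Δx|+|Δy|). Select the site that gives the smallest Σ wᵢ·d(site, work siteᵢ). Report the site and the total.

W, total 1570 blocks

Total weighted distance at each candidate:
  X (5, 3): total = 1805
  Y (10, 4): total = 2965
  Z (7, 6): total = 1750
  W (3, 6): total = 1570
  V (7, 3): total = 2175
Minimum is at W with total 1570 blocks.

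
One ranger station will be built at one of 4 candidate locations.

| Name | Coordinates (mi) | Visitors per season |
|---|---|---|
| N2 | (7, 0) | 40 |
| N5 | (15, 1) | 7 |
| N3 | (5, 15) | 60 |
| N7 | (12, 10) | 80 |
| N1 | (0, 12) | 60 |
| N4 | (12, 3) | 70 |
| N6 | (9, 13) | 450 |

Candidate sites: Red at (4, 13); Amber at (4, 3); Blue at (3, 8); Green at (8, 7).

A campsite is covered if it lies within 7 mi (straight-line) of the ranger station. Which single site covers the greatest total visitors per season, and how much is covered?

Green, covering 600

Coverage radius r = 7 mi; a point is covered iff (Δx)²+(Δy)² ≤ 7² = 49.
  Red (4, 13): covers {N3, N1, N6} → 570
  Amber (4, 3): covers {N2} → 40
  Blue (3, 8): covers {N1} → 60
  Green (8, 7): covers {N7, N4, N6} → 600
Maximum coverage at Green: 600 visitors per season.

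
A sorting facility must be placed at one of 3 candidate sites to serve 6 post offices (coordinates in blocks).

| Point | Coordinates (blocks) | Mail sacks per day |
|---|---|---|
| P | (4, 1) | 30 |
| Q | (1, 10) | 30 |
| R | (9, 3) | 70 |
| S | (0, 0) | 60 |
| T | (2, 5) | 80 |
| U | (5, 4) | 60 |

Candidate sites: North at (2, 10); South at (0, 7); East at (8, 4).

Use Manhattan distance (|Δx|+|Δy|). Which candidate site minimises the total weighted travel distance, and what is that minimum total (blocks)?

East, total 2200 blocks

Total weighted distance at each candidate:
  North (2, 10): total = 3000
  South (0, 7): total = 2550
  East (8, 4): total = 2200
Minimum is at East with total 2200 blocks.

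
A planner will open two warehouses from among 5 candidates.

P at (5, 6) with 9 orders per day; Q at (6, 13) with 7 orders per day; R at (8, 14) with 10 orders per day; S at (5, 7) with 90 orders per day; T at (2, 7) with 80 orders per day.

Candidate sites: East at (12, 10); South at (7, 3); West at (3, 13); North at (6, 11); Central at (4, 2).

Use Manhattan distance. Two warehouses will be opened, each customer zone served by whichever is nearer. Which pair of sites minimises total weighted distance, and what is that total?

{North, Central}, total 1119

Evaluate every pair (each demand assigned to the nearer of the two):
  {North, Central}: total = 1119
  {West, North}: total = 1128
  {South, North}: total = 1199
  {East, North}: total = 1208
  {South, West}: total = 1226
  {West, Central}: total = 1226
  {East, Central}: total = 1288
  {South, Central}: total = 1342
  {East, West}: total = 1442
  {East, South}: total = 1448
Best pair: {North, Central} with total 1119.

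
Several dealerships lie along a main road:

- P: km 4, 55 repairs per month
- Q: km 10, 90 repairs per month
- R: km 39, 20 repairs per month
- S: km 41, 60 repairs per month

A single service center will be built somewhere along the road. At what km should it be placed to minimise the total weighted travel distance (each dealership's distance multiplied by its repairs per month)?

x = 10

For a sum of weighted absolute distances on a line, the optimum is the weighted median (not the mean). Total weight W = 225; half-weight = 112.5.
Sort by position and accumulate weight:
  km 4 (P, w=55) → cum 55
  km 10 (Q, w=90) → cum 145  ≥ 112.5 → median here
  km 39 (R, w=20) → cum 165
  km 41 (S, w=60) → cum 225
Optimal location: km 10.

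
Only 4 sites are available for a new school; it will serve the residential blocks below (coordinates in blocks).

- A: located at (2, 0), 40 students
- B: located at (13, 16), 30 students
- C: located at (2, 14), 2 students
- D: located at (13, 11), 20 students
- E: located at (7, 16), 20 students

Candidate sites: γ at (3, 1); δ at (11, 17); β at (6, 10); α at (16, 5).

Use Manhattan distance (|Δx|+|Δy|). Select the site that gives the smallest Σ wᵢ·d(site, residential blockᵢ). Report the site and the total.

Total weighted distance at each candidate:
  γ (3, 1): total = 1638
  δ (11, 17): total = 1414
  β (6, 10): total = 1266
  α (16, 5): total = 1806
Minimum is at β with total 1266 blocks.

β, total 1266 blocks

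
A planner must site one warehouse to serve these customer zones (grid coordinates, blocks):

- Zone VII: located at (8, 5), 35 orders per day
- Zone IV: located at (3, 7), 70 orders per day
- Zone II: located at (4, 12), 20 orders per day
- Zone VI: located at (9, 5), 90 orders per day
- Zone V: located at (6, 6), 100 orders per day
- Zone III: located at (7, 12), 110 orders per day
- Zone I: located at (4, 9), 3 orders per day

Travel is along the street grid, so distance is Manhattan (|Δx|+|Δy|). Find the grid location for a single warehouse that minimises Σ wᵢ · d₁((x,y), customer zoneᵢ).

(7, 6)

Manhattan distance separates: Σwᵢ(|x−xᵢ|+|y−yᵢ|) = Σwᵢ|x−xᵢ| + Σwᵢ|y−yᵢ|, so x and y are optimised independently as 1-D weighted medians.
Total weight W = 428; half = 214.
x-coordinate, sorted with cumulative weight:
  x=3 (Zone IV, w=70) cum 70
  x=4 (Zone II, w=20) cum 90
  x=4 (Zone I, w=3) cum 93
  x=6 (Zone V, w=100) cum 193
  x=7 (Zone III, w=110) cum 303  ← median
  x=8 (Zone VII, w=35) cum 338
  x=9 (Zone VI, w=90) cum 428
⇒ x* = 7
y-coordinate, sorted with cumulative weight:
  y=5 (Zone VII, w=35) cum 35
  y=5 (Zone VI, w=90) cum 125
  y=6 (Zone V, w=100) cum 225  ← median
  y=7 (Zone IV, w=70) cum 295
  y=9 (Zone I, w=3) cum 298
  y=12 (Zone II, w=20) cum 318
  y=12 (Zone III, w=110) cum 428
⇒ y* = 6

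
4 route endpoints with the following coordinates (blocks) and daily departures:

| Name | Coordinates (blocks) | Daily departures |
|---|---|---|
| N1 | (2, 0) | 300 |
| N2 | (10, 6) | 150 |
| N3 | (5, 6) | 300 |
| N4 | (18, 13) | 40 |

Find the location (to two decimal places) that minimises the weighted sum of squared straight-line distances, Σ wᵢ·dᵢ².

(5.47, 4.08)

The minimiser of Σwᵢ‖p−pᵢ‖² is the weighted centroid p* = (Σwᵢpᵢ)/(Σwᵢ).
Σwᵢ = 790.
Σwᵢxᵢ = 300·2 + 150·10 + 300·5 + 40·18 = 4320.
Σwᵢyᵢ = 300·0 + 150·6 + 300·6 + 40·13 = 3220.
x* = 4320/790 = 5.47, y* = 3220/790 = 4.08.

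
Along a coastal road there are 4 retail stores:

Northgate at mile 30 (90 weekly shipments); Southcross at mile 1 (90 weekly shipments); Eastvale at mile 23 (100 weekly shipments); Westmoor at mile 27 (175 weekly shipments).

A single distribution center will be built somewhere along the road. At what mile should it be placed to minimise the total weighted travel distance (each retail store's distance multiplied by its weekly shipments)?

For a sum of weighted absolute distances on a line, the optimum is the weighted median (not the mean). Total weight W = 455; half-weight = 227.5.
Sort by position and accumulate weight:
  mile 1 (Southcross, w=90) → cum 90
  mile 23 (Eastvale, w=100) → cum 190
  mile 27 (Westmoor, w=175) → cum 365  ≥ 227.5 → median here
  mile 30 (Northgate, w=90) → cum 455
Optimal location: mile 27.

x = 27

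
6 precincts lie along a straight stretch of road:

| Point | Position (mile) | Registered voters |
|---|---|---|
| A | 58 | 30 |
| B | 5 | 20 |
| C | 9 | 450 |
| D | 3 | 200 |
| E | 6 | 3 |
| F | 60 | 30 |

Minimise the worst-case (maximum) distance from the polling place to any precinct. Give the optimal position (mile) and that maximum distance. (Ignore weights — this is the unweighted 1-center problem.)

location 31.5, max distance 28.5

The 1-center on a line is the midpoint of the two extreme points: leftmost at 3, rightmost at 60.
Optimal location = (3 + 60)/2 = 31.5; maximum distance = (60 − 3)/2 = 28.5.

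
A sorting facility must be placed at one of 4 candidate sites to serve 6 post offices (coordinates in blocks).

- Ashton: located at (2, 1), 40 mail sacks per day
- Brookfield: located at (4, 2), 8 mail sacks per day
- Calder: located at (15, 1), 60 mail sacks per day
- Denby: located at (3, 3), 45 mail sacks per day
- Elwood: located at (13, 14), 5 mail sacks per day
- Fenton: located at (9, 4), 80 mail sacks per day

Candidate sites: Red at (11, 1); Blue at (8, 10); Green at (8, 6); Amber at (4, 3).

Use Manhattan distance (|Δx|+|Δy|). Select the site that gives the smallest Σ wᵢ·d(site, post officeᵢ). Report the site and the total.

Total weighted distance at each candidate:
  Red (11, 1): total = 1589
  Blue (8, 10): total = 2801
  Green (8, 6): total = 1889
  Amber (4, 3): total = 1573
Minimum is at Amber with total 1573 blocks.

Amber, total 1573 blocks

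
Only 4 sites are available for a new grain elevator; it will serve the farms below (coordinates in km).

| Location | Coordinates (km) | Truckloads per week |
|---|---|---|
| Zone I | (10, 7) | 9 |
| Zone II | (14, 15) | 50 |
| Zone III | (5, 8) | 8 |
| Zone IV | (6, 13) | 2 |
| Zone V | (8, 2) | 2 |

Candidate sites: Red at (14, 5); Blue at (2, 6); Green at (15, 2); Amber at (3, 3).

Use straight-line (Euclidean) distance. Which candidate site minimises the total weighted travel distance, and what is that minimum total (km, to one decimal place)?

Red, total 652.2 km

Total weighted distance at each candidate:
  Red (14, 5): total = 652.2
  Blue (2, 6): total = 882.0
  Green (15, 2): total = 851.3
  Amber (3, 3): total = 960.7
Minimum is at Red with total 652.2 km.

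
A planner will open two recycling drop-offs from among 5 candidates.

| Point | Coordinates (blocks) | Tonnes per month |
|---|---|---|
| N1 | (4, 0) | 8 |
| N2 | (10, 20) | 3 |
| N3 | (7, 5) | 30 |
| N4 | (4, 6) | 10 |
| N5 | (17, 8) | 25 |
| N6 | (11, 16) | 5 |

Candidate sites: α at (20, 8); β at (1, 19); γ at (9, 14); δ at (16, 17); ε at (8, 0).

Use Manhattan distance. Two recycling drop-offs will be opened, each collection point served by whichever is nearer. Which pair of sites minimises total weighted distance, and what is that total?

{α, ε}, total 538

Evaluate every pair (each demand assigned to the nearer of the two):
  {α, ε}: total = 538
  {δ, ε}: total = 619
  {γ, ε}: total = 703
  {α, γ}: total = 728
  {β, ε}: total = 832
  {γ, δ}: total = 903
  {α, δ}: total = 984
  {α, β}: total = 986
  {β, γ}: total = 1003
  {β, δ}: total = 1243
Best pair: {α, ε} with total 538.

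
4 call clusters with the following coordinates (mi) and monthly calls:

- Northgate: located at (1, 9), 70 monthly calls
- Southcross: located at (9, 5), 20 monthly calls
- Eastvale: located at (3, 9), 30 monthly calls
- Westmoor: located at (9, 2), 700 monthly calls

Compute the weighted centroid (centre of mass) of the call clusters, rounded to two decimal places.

(8.10, 2.93)

The minimiser of Σwᵢ‖p−pᵢ‖² is the weighted centroid p* = (Σwᵢpᵢ)/(Σwᵢ).
Σwᵢ = 820.
Σwᵢxᵢ = 70·1 + 20·9 + 30·3 + 700·9 = 6640.
Σwᵢyᵢ = 70·9 + 20·5 + 30·9 + 700·2 = 2400.
x* = 6640/820 = 8.10, y* = 2400/820 = 2.93.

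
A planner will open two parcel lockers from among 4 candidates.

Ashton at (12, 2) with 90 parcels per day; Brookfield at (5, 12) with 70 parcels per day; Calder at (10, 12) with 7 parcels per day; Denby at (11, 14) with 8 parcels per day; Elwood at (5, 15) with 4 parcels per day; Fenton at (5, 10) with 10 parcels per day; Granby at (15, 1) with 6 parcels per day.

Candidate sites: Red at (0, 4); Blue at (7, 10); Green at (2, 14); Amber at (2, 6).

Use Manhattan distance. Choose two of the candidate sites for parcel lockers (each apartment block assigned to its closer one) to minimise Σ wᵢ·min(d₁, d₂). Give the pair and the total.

Evaluate every pair (each demand assigned to the nearer of the two):
  {Blue, Green}: total = 1687
  {Red, Blue}: total = 1699
  {Blue, Amber}: total = 1699
  {Red, Green}: total = 1946
  {Green, Amber}: total = 1946
  {Red, Amber}: total = 2350
Best pair: {Blue, Green} with total 1687.

{Blue, Green}, total 1687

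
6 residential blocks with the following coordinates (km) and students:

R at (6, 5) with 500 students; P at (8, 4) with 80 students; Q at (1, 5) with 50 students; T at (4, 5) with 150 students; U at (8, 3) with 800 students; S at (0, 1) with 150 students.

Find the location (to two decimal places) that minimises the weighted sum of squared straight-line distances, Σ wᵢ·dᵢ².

The minimiser of Σwᵢ‖p−pᵢ‖² is the weighted centroid p* = (Σwᵢpᵢ)/(Σwᵢ).
Σwᵢ = 1730.
Σwᵢxᵢ = 500·6 + 80·8 + 50·1 + 150·4 + 800·8 + 150·0 = 10690.
Σwᵢyᵢ = 500·5 + 80·4 + 50·5 + 150·5 + 800·3 + 150·1 = 6370.
x* = 10690/1730 = 6.18, y* = 6370/1730 = 3.68.

(6.18, 3.68)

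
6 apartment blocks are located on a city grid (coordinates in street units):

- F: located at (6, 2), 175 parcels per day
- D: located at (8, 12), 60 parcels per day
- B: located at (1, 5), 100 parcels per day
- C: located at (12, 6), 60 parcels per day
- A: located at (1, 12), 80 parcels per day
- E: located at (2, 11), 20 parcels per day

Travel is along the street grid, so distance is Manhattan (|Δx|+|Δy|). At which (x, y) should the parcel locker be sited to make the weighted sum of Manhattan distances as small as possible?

(6, 5)

Manhattan distance separates: Σwᵢ(|x−xᵢ|+|y−yᵢ|) = Σwᵢ|x−xᵢ| + Σwᵢ|y−yᵢ|, so x and y are optimised independently as 1-D weighted medians.
Total weight W = 495; half = 247.5.
x-coordinate, sorted with cumulative weight:
  x=1 (B, w=100) cum 100
  x=1 (A, w=80) cum 180
  x=2 (E, w=20) cum 200
  x=6 (F, w=175) cum 375  ← median
  x=8 (D, w=60) cum 435
  x=12 (C, w=60) cum 495
⇒ x* = 6
y-coordinate, sorted with cumulative weight:
  y=2 (F, w=175) cum 175
  y=5 (B, w=100) cum 275  ← median
  y=6 (C, w=60) cum 335
  y=11 (E, w=20) cum 355
  y=12 (D, w=60) cum 415
  y=12 (A, w=80) cum 495
⇒ y* = 5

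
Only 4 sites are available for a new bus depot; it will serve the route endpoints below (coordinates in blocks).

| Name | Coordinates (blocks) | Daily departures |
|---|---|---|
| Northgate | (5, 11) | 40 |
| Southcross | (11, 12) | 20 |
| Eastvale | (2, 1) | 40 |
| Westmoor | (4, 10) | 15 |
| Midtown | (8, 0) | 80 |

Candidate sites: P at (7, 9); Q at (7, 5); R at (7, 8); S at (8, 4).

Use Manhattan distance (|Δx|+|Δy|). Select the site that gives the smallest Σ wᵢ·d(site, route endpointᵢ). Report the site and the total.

S, total 1450 blocks

Total weighted distance at each candidate:
  P (7, 9): total = 1680
  Q (7, 5): total = 1500
  R (7, 8): total = 1635
  S (8, 4): total = 1450
Minimum is at S with total 1450 blocks.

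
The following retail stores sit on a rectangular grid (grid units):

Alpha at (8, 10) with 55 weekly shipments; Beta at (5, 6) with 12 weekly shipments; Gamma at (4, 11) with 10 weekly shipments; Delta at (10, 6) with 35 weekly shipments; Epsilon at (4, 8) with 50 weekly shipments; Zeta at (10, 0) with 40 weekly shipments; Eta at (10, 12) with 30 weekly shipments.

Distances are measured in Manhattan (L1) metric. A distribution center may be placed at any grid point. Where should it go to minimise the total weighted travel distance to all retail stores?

(8, 8)

Manhattan distance separates: Σwᵢ(|x−xᵢ|+|y−yᵢ|) = Σwᵢ|x−xᵢ| + Σwᵢ|y−yᵢ|, so x and y are optimised independently as 1-D weighted medians.
Total weight W = 232; half = 116.
x-coordinate, sorted with cumulative weight:
  x=4 (Gamma, w=10) cum 10
  x=4 (Epsilon, w=50) cum 60
  x=5 (Beta, w=12) cum 72
  x=8 (Alpha, w=55) cum 127  ← median
  x=10 (Delta, w=35) cum 162
  x=10 (Zeta, w=40) cum 202
  x=10 (Eta, w=30) cum 232
⇒ x* = 8
y-coordinate, sorted with cumulative weight:
  y=0 (Zeta, w=40) cum 40
  y=6 (Beta, w=12) cum 52
  y=6 (Delta, w=35) cum 87
  y=8 (Epsilon, w=50) cum 137  ← median
  y=10 (Alpha, w=55) cum 192
  y=11 (Gamma, w=10) cum 202
  y=12 (Eta, w=30) cum 232
⇒ y* = 8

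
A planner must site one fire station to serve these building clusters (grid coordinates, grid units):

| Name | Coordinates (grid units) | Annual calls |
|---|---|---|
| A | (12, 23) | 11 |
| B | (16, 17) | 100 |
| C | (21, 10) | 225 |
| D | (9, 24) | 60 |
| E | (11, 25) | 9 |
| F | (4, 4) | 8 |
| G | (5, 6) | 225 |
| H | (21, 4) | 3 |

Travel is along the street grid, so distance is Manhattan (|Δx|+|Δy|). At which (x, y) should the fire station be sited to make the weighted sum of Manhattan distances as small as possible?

Manhattan distance separates: Σwᵢ(|x−xᵢ|+|y−yᵢ|) = Σwᵢ|x−xᵢ| + Σwᵢ|y−yᵢ|, so x and y are optimised independently as 1-D weighted medians.
Total weight W = 641; half = 320.5.
x-coordinate, sorted with cumulative weight:
  x=4 (F, w=8) cum 8
  x=5 (G, w=225) cum 233
  x=9 (D, w=60) cum 293
  x=11 (E, w=9) cum 302
  x=12 (A, w=11) cum 313
  x=16 (B, w=100) cum 413  ← median
  x=21 (C, w=225) cum 638
  x=21 (H, w=3) cum 641
⇒ x* = 16
y-coordinate, sorted with cumulative weight:
  y=4 (F, w=8) cum 8
  y=4 (H, w=3) cum 11
  y=6 (G, w=225) cum 236
  y=10 (C, w=225) cum 461  ← median
  y=17 (B, w=100) cum 561
  y=23 (A, w=11) cum 572
  y=24 (D, w=60) cum 632
  y=25 (E, w=9) cum 641
⇒ y* = 10

(16, 10)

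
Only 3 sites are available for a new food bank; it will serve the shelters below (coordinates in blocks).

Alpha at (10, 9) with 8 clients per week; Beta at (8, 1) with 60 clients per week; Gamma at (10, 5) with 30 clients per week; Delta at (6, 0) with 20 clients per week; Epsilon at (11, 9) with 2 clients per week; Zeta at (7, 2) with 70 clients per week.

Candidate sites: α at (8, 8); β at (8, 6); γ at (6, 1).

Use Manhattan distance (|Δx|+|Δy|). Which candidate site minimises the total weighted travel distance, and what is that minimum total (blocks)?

γ, total 642 blocks

Total weighted distance at each candidate:
  α (8, 8): total = 1292
  β (8, 6): total = 952
  γ (6, 1): total = 642
Minimum is at γ with total 642 blocks.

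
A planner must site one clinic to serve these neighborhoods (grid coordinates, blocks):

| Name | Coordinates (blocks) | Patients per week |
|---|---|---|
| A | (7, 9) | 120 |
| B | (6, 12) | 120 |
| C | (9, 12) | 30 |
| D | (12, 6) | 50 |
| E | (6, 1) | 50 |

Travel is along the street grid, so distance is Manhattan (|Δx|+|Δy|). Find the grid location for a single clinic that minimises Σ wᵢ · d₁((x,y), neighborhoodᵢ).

Manhattan distance separates: Σwᵢ(|x−xᵢ|+|y−yᵢ|) = Σwᵢ|x−xᵢ| + Σwᵢ|y−yᵢ|, so x and y are optimised independently as 1-D weighted medians.
Total weight W = 370; half = 185.
x-coordinate, sorted with cumulative weight:
  x=6 (B, w=120) cum 120
  x=6 (E, w=50) cum 170
  x=7 (A, w=120) cum 290  ← median
  x=9 (C, w=30) cum 320
  x=12 (D, w=50) cum 370
⇒ x* = 7
y-coordinate, sorted with cumulative weight:
  y=1 (E, w=50) cum 50
  y=6 (D, w=50) cum 100
  y=9 (A, w=120) cum 220  ← median
  y=12 (B, w=120) cum 340
  y=12 (C, w=30) cum 370
⇒ y* = 9

(7, 9)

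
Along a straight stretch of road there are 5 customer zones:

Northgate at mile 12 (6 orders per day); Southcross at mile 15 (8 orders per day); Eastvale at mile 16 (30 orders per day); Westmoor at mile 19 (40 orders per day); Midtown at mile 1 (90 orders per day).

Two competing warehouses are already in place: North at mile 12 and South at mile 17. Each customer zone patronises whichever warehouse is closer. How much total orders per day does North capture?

96

The indifferent point is the midpoint (12+17)/2 = 14.5; customer zones left of it (closer to North at 12) go to North, those right go to South.
  Midtown at 1 (w=90) → North
  Northgate at 12 (w=6) → North
  Southcross at 15 (w=8) → South
  Eastvale at 16 (w=30) → South
  Westmoor at 19 (w=40) → South
North captures 96; South captures 78.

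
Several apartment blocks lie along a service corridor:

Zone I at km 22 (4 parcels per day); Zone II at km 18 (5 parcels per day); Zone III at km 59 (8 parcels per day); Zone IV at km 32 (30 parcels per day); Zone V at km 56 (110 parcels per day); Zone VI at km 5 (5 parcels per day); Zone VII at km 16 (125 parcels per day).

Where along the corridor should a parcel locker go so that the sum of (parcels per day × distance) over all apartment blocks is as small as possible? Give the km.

x = 32

For a sum of weighted absolute distances on a line, the optimum is the weighted median (not the mean). Total weight W = 287; half-weight = 143.5.
Sort by position and accumulate weight:
  km 5 (Zone VI, w=5) → cum 5
  km 16 (Zone VII, w=125) → cum 130
  km 18 (Zone II, w=5) → cum 135
  km 22 (Zone I, w=4) → cum 139
  km 32 (Zone IV, w=30) → cum 169  ≥ 143.5 → median here
  km 56 (Zone V, w=110) → cum 279
  km 59 (Zone III, w=8) → cum 287
Optimal location: km 32.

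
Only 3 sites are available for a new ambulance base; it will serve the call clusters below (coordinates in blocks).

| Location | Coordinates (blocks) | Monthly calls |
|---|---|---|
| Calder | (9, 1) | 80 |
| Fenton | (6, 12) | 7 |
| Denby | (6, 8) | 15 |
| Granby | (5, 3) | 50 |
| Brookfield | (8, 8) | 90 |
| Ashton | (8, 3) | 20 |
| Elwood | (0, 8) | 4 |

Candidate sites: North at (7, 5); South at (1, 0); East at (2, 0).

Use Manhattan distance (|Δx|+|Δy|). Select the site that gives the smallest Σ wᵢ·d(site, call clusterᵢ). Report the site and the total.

Total weighted distance at each candidate:
  North (7, 5): total = 1256
  South (1, 0): total = 2970
  East (2, 0): total = 2712
Minimum is at North with total 1256 blocks.

North, total 1256 blocks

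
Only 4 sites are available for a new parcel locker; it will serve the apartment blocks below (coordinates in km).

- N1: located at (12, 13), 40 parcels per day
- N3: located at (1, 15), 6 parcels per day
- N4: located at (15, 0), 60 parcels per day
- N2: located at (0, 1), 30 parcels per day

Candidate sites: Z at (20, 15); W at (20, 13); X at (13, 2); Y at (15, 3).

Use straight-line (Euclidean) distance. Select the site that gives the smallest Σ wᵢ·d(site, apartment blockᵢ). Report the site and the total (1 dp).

Total weighted distance at each candidate:
  Z (20, 15): total = 2124.9
  W (20, 13): total = 1970.0
  X (13, 2): total = 1108.8
  Y (15, 3): total = 1162.2
Minimum is at X with total 1108.8 km.

X, total 1108.8 km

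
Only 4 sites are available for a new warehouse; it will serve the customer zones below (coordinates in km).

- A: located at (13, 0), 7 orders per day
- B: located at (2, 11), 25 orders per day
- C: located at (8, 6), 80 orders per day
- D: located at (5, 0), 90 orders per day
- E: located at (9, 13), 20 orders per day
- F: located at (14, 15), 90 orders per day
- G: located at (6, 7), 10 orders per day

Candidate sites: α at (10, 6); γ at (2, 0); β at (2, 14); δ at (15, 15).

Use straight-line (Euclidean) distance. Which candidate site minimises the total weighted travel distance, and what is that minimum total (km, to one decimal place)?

α, total 2214.8 km

Total weighted distance at each candidate:
  α (10, 6): total = 2214.8
  γ (2, 0): total = 3405.6
  β (2, 14): total = 3594.0
  δ (15, 15): total = 3317.5
Minimum is at α with total 2214.8 km.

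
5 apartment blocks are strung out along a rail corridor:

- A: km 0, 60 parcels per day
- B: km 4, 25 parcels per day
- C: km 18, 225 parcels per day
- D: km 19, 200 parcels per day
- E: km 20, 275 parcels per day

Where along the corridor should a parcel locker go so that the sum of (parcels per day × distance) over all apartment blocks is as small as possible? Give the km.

x = 19

For a sum of weighted absolute distances on a line, the optimum is the weighted median (not the mean). Total weight W = 785; half-weight = 392.5.
Sort by position and accumulate weight:
  km 0 (A, w=60) → cum 60
  km 4 (B, w=25) → cum 85
  km 18 (C, w=225) → cum 310
  km 19 (D, w=200) → cum 510  ≥ 392.5 → median here
  km 20 (E, w=275) → cum 785
Optimal location: km 19.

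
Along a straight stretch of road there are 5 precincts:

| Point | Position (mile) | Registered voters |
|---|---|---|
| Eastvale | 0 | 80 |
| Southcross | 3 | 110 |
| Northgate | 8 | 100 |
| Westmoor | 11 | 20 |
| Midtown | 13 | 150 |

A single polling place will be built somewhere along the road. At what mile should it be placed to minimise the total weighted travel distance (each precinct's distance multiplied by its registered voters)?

x = 8

For a sum of weighted absolute distances on a line, the optimum is the weighted median (not the mean). Total weight W = 460; half-weight = 230.
Sort by position and accumulate weight:
  mile 0 (Eastvale, w=80) → cum 80
  mile 3 (Southcross, w=110) → cum 190
  mile 8 (Northgate, w=100) → cum 290  ≥ 230 → median here
  mile 11 (Westmoor, w=20) → cum 310
  mile 13 (Midtown, w=150) → cum 460
Optimal location: mile 8.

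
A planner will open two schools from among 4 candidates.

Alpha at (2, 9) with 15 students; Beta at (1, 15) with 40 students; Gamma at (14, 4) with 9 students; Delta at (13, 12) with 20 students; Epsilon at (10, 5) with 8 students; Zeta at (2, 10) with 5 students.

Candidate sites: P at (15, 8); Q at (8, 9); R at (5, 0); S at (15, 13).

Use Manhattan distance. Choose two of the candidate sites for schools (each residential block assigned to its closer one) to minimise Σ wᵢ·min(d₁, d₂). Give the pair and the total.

{Q, S}, total 843

Evaluate every pair (each demand assigned to the nearer of the two):
  {Q, S}: total = 843
  {P, Q}: total = 858
  {Q, R}: total = 952
  {P, S}: total = 1094
  {R, S}: total = 1115
  {P, R}: total = 1234
Best pair: {Q, S} with total 843.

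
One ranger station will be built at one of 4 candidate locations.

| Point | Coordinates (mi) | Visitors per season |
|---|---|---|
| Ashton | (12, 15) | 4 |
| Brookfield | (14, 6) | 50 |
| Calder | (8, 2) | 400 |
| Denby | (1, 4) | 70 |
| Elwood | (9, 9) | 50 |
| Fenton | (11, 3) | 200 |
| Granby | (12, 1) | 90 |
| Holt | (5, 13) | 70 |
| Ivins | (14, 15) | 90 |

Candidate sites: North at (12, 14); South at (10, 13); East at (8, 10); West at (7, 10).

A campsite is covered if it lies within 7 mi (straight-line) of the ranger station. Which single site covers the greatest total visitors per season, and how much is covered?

South, covering 214

Coverage radius r = 7 mi; a point is covered iff (Δx)²+(Δy)² ≤ 7² = 49.
  North (12, 14): covers {Ashton, Elwood, Ivins} → 144
  South (10, 13): covers {Ashton, Elwood, Holt, Ivins} → 214
  East (8, 10): covers {Ashton, Elwood, Holt} → 124
  West (7, 10): covers {Elwood, Holt} → 120
Maximum coverage at South: 214 visitors per season.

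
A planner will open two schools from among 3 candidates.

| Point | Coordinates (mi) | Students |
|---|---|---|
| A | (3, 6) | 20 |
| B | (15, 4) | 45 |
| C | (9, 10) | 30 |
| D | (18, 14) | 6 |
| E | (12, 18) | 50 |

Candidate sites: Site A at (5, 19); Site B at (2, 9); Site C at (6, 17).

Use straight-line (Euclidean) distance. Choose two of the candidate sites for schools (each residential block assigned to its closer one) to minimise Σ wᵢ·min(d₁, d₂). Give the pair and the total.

Evaluate every pair (each demand assigned to the nearer of the two):
  {Site B, Site C}: total = 1280.5
  {Site A, Site B}: total = 1339.3
  {Site A, Site C}: total = 1546.4
Best pair: {Site B, Site C} with total 1280.5.

{Site B, Site C}, total 1280.5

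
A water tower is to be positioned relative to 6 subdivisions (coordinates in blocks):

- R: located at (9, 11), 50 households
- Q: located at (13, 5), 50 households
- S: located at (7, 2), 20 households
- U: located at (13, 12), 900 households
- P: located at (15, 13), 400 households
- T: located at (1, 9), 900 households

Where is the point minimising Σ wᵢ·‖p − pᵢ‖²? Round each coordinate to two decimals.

(8.55, 10.75)

The minimiser of Σwᵢ‖p−pᵢ‖² is the weighted centroid p* = (Σwᵢpᵢ)/(Σwᵢ).
Σwᵢ = 2320.
Σwᵢxᵢ = 50·9 + 50·13 + 20·7 + 900·13 + 400·15 + 900·1 = 19840.
Σwᵢyᵢ = 50·11 + 50·5 + 20·2 + 900·12 + 400·13 + 900·9 = 24940.
x* = 19840/2320 = 8.55, y* = 24940/2320 = 10.75.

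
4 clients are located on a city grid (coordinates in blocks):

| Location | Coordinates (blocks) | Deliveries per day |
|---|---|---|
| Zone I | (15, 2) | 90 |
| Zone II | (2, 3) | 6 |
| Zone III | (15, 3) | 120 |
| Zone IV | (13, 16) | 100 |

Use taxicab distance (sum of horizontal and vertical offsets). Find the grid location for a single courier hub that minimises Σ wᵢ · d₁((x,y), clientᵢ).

Manhattan distance separates: Σwᵢ(|x−xᵢ|+|y−yᵢ|) = Σwᵢ|x−xᵢ| + Σwᵢ|y−yᵢ|, so x and y are optimised independently as 1-D weighted medians.
Total weight W = 316; half = 158.
x-coordinate, sorted with cumulative weight:
  x=2 (Zone II, w=6) cum 6
  x=13 (Zone IV, w=100) cum 106
  x=15 (Zone I, w=90) cum 196  ← median
  x=15 (Zone III, w=120) cum 316
⇒ x* = 15
y-coordinate, sorted with cumulative weight:
  y=2 (Zone I, w=90) cum 90
  y=3 (Zone II, w=6) cum 96
  y=3 (Zone III, w=120) cum 216  ← median
  y=16 (Zone IV, w=100) cum 316
⇒ y* = 3

(15, 3)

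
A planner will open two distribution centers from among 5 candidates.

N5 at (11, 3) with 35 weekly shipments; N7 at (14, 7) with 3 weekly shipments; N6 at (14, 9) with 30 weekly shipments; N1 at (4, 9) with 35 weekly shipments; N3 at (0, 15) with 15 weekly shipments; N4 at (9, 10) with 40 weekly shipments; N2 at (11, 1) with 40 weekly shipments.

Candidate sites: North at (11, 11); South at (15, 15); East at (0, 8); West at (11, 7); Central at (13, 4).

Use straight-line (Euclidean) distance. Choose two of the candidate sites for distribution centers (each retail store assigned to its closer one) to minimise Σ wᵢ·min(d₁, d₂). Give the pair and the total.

{North, Central}, total 860.0

Evaluate every pair (each demand assigned to the nearer of the two):
  {North, Central}: total = 860.0
  {East, West}: total = 890.7
  {East, Central}: total = 922.7
  {West, Central}: total = 942.7
  {North, West}: total = 1017.0
  {South, West}: total = 1100.2
  {North, East}: total = 1141.9
  {South, Central}: total = 1258.7
  {North, South}: total = 1323.0
  {South, East}: total = 1712.8
Best pair: {North, Central} with total 860.0.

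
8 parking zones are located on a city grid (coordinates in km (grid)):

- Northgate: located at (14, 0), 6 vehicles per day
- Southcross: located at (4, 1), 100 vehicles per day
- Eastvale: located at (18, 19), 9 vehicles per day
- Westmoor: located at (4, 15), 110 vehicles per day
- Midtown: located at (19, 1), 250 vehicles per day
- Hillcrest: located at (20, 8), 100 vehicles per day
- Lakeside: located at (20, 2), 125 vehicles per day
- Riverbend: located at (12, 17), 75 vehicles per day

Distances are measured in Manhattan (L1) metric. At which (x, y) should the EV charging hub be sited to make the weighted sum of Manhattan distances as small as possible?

Manhattan distance separates: Σwᵢ(|x−xᵢ|+|y−yᵢ|) = Σwᵢ|x−xᵢ| + Σwᵢ|y−yᵢ|, so x and y are optimised independently as 1-D weighted medians.
Total weight W = 775; half = 387.5.
x-coordinate, sorted with cumulative weight:
  x=4 (Southcross, w=100) cum 100
  x=4 (Westmoor, w=110) cum 210
  x=12 (Riverbend, w=75) cum 285
  x=14 (Northgate, w=6) cum 291
  x=18 (Eastvale, w=9) cum 300
  x=19 (Midtown, w=250) cum 550  ← median
  x=20 (Hillcrest, w=100) cum 650
  x=20 (Lakeside, w=125) cum 775
⇒ x* = 19
y-coordinate, sorted with cumulative weight:
  y=0 (Northgate, w=6) cum 6
  y=1 (Southcross, w=100) cum 106
  y=1 (Midtown, w=250) cum 356
  y=2 (Lakeside, w=125) cum 481  ← median
  y=8 (Hillcrest, w=100) cum 581
  y=15 (Westmoor, w=110) cum 691
  y=17 (Riverbend, w=75) cum 766
  y=19 (Eastvale, w=9) cum 775
⇒ y* = 2

(19, 2)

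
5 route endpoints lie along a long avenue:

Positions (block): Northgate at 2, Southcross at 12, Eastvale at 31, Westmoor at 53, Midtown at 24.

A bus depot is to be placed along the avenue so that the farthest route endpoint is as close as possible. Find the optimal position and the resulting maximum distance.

location 27.5, max distance 25.5

The 1-center on a line is the midpoint of the two extreme points: leftmost at 2, rightmost at 53.
Optimal location = (2 + 53)/2 = 27.5; maximum distance = (53 − 2)/2 = 25.5.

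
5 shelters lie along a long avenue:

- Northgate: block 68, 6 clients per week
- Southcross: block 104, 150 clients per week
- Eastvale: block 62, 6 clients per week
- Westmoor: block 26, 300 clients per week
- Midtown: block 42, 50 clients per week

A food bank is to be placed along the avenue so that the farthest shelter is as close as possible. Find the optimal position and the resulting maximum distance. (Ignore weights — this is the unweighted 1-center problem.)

location 65, max distance 39

The 1-center on a line is the midpoint of the two extreme points: leftmost at 26, rightmost at 104.
Optimal location = (26 + 104)/2 = 65; maximum distance = (104 − 26)/2 = 39.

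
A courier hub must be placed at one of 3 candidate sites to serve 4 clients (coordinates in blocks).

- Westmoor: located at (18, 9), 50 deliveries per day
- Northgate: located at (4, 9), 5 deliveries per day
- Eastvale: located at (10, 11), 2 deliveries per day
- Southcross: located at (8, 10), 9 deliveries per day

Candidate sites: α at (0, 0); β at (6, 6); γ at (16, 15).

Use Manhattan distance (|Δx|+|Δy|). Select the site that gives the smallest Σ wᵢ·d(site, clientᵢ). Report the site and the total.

γ, total 627 blocks

Total weighted distance at each candidate:
  α (0, 0): total = 1619
  β (6, 6): total = 847
  γ (16, 15): total = 627
Minimum is at γ with total 627 blocks.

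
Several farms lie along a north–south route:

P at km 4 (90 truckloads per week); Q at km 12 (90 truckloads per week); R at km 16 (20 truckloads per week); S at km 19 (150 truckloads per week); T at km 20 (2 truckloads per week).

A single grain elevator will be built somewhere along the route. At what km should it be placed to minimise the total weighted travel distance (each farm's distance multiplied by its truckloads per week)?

For a sum of weighted absolute distances on a line, the optimum is the weighted median (not the mean). Total weight W = 352; half-weight = 176.
Sort by position and accumulate weight:
  km 4 (P, w=90) → cum 90
  km 12 (Q, w=90) → cum 180  ≥ 176 → median here
  km 16 (R, w=20) → cum 200
  km 19 (S, w=150) → cum 350
  km 20 (T, w=2) → cum 352
Optimal location: km 12.

x = 12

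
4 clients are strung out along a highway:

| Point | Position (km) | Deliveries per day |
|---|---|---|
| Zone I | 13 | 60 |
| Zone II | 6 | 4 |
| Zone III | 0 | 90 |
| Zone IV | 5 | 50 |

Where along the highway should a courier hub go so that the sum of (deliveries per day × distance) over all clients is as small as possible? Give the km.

x = 5

For a sum of weighted absolute distances on a line, the optimum is the weighted median (not the mean). Total weight W = 204; half-weight = 102.
Sort by position and accumulate weight:
  km 0 (Zone III, w=90) → cum 90
  km 5 (Zone IV, w=50) → cum 140  ≥ 102 → median here
  km 6 (Zone II, w=4) → cum 144
  km 13 (Zone I, w=60) → cum 204
Optimal location: km 5.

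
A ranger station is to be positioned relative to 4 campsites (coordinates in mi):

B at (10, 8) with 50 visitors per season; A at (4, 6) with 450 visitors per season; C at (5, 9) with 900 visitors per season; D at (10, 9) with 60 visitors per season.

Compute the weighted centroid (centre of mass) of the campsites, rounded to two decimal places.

(5.07, 8.04)

The minimiser of Σwᵢ‖p−pᵢ‖² is the weighted centroid p* = (Σwᵢpᵢ)/(Σwᵢ).
Σwᵢ = 1460.
Σwᵢxᵢ = 50·10 + 450·4 + 900·5 + 60·10 = 7400.
Σwᵢyᵢ = 50·8 + 450·6 + 900·9 + 60·9 = 11740.
x* = 7400/1460 = 5.07, y* = 11740/1460 = 8.04.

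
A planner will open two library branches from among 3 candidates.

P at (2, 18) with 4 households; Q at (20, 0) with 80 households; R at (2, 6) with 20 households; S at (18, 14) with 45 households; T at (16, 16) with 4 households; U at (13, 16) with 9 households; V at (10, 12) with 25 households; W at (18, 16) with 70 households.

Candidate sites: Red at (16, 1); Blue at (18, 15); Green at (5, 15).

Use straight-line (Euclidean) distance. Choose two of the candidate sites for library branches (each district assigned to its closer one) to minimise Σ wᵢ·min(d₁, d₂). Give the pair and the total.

{Red, Blue}, total 1075.7

Evaluate every pair (each demand assigned to the nearer of the two):
  {Red, Blue}: total = 1075.7
  {Blue, Green}: total = 1732.9
  {Red, Green}: total = 2298.5
Best pair: {Red, Blue} with total 1075.7.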